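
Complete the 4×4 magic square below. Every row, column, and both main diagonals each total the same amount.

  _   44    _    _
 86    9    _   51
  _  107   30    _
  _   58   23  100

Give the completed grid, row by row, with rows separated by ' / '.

Column 2 is already complete: 44 + 9 + 107 + 58 = 218, so that is the magic constant.
From row 2, 218 − (86 + 9 + 51) gives (2,3) = 72.
Using row 4: 58 + 23 + 100 + ? → (4,1) = 218 − 181 = 37.
Column 3 needs 218; the known cells sum to 125, so (1,3) = 93.
Main diagonal needs 218; the known cells sum to 139, so (1,1) = 79.
Using anti-diagonal: 72 + 107 + 37 + ? → (1,4) = 218 − 216 = 2.
From column 1, 218 − (79 + 86 + 37) gives (3,1) = 16.
From column 4, 218 − (2 + 51 + 100) gives (3,4) = 65.

79 44 93 2 / 86 9 72 51 / 16 107 30 65 / 37 58 23 100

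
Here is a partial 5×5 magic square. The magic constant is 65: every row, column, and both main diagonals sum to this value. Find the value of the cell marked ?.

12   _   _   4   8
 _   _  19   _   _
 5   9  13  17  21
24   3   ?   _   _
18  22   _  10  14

Row 5 must total 65; the given cells sum to 64, so (5,3) = 1.
Using column 1: 12 + 5 + 24 + 18 + ? → (2,1) = 65 − 59 = 6.
Anti-diagonal needs 65; the known cells sum to 42, so (2,4) = 23.
From column 4, 65 − (4 + 23 + 17 + 10) gives (4,4) = 11.
Main diagonal must total 65; the given cells sum to 50, so (2,2) = 15.
From row 2, 65 − (6 + 15 + 19 + 23) gives (2,5) = 2.
The remaining cell in column 2 is (1,2) = 65 − 49 = 16.
Column 5: 8 + 2 + 21 + 14 + ? = 65, so (4,5) = 20.
Row 1 needs 65; the known cells sum to 40, so (1,3) = 25.
Row 4: 24 + 3 + 11 + 20 + ? = 65, so (4,3) = 7.

7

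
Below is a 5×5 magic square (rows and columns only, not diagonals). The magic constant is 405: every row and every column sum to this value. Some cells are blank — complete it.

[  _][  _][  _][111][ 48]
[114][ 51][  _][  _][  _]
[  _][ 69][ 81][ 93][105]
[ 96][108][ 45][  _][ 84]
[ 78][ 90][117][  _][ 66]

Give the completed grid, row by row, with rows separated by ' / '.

Row 3: 69 + 81 + 93 + 105 + ? = 405, so (3,1) = 57.
Row 4 needs 405; the known cells sum to 333, so (4,4) = 72.
Row 5 needs 405; the known cells sum to 351, so (5,4) = 54.
The remaining cell in column 1 is (1,1) = 405 − 345 = 60.
Using column 2: 51 + 69 + 108 + 90 + ? → (1,2) = 405 − 318 = 87.
From column 4, 405 − (111 + 93 + 72 + 54) gives (2,4) = 75.
Column 5 must total 405; the given cells sum to 303, so (2,5) = 102.
The remaining cell in row 1 is (1,3) = 405 − 306 = 99.
The remaining cell in row 2 is (2,3) = 405 − 342 = 63.

60 87 99 111 48 / 114 51 63 75 102 / 57 69 81 93 105 / 96 108 45 72 84 / 78 90 117 54 66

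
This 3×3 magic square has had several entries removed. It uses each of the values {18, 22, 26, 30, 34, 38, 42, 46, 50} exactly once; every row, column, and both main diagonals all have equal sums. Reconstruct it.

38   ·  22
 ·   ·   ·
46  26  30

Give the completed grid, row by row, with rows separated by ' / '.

The 9 entries sum to 306, so each line sums to 306/3 = 102.
Row 1 needs 102; the known cells sum to 60, so (1,2) = 42.
Using column 1: 38 + 46 + ? → (2,1) = 102 − 84 = 18.
From column 2, 102 − (42 + 26) gives (2,2) = 34.
The remaining cell in column 3 is (2,3) = 102 − 52 = 50.

38 42 22 / 18 34 50 / 46 26 30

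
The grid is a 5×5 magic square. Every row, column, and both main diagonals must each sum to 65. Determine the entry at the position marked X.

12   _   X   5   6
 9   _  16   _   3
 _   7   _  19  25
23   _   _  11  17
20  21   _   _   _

The remaining cell in column 1 is (3,1) = 65 − 64 = 1.
The remaining cell in column 5 is (5,5) = 65 − 51 = 14.
Row 3: 1 + 7 + 19 + 25 + ? = 65, so (3,3) = 13.
The remaining cell in main diagonal is (2,2) = 65 − 50 = 15.
Using row 2: 9 + 15 + 16 + 3 + ? → (2,4) = 65 − 43 = 22.
Column 4 needs 65; the known cells sum to 57, so (5,4) = 8.
Anti-diagonal must total 65; the given cells sum to 61, so (4,2) = 4.
Row 4 needs 65; the known cells sum to 55, so (4,3) = 10.
Using row 5: 20 + 21 + 8 + 14 + ? → (5,3) = 65 − 63 = 2.
Column 2: 15 + 7 + 4 + 21 + ? = 65, so (1,2) = 18.
Column 3 must total 65; the given cells sum to 41, so (1,3) = 24.

24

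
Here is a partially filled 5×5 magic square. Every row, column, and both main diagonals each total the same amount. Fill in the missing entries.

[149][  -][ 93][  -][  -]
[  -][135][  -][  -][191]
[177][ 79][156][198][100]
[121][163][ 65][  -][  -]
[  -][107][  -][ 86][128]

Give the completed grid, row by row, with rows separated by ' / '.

149 226 93 170 72 / 58 135 212 114 191 / 177 79 156 198 100 / 121 163 65 142 219 / 205 107 184 86 128

Row 3 is already complete: 177 + 79 + 156 + 198 + 100 = 710, so that is the magic constant.
Column 2 must total 710; the given cells sum to 484, so (1,2) = 226.
Using main diagonal: 149 + 135 + 156 + 128 + ? → (4,4) = 710 − 568 = 142.
From row 4, 710 − (121 + 163 + 65 + 142) gives (4,5) = 219.
Column 5: 191 + 100 + 219 + 128 + ? = 710, so (1,5) = 72.
From row 1, 710 − (149 + 226 + 93 + 72) gives (1,4) = 170.
From column 4, 710 − (170 + 198 + 142 + 86) gives (2,4) = 114.
Anti-diagonal needs 710; the known cells sum to 505, so (5,1) = 205.
Row 5 must total 710; the given cells sum to 526, so (5,3) = 184.
Column 1: 149 + 177 + 121 + 205 + ? = 710, so (2,1) = 58.
Column 3: 93 + 156 + 65 + 184 + ? = 710, so (2,3) = 212.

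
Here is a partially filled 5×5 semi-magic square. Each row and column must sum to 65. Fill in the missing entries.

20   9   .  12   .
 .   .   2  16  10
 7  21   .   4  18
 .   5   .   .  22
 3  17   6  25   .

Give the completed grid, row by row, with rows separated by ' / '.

20 9 23 12 1 / 24 13 2 16 10 / 7 21 15 4 18 / 11 5 19 8 22 / 3 17 6 25 14

Row 3 needs 65; the known cells sum to 50, so (3,3) = 15.
Row 5 must total 65; the given cells sum to 51, so (5,5) = 14.
The remaining cell in column 2 is (2,2) = 65 − 52 = 13.
From column 4, 65 − (12 + 16 + 4 + 25) gives (4,4) = 8.
From column 5, 65 − (10 + 18 + 22 + 14) gives (1,5) = 1.
The remaining cell in row 1 is (1,3) = 65 − 42 = 23.
Row 2 needs 65; the known cells sum to 41, so (2,1) = 24.
Column 1: 20 + 24 + 7 + 3 + ? = 65, so (4,1) = 11.
Column 3 needs 65; the known cells sum to 46, so (4,3) = 19.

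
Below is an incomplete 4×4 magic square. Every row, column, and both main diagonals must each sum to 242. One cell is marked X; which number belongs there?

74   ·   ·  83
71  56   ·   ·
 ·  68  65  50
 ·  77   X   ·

The remaining cell in row 3 is (3,1) = 242 − 183 = 59.
Column 1 must total 242; the given cells sum to 204, so (4,1) = 38.
Using column 2: 56 + 68 + 77 + ? → (1,2) = 242 − 201 = 41.
From main diagonal, 242 − (74 + 56 + 65) gives (4,4) = 47.
Anti-diagonal: 83 + 68 + 38 + ? = 242, so (2,3) = 53.
From row 1, 242 − (74 + 41 + 83) gives (1,3) = 44.
Row 2: 71 + 56 + 53 + ? = 242, so (2,4) = 62.
Row 4 must total 242; the given cells sum to 162, so (4,3) = 80.

80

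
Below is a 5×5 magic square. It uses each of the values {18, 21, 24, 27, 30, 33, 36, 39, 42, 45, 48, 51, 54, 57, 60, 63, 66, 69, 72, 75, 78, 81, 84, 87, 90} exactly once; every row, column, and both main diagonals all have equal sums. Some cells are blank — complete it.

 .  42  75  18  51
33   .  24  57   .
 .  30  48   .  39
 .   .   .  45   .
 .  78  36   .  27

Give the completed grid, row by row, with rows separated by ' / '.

84 42 75 18 51 / 33 66 24 57 90 / 72 30 48 81 39 / 21 54 87 45 63 / 60 78 36 69 27

The 25 entries sum to 1350, so each line sums to 1350/5 = 270.
Row 1 must total 270; the given cells sum to 186, so (1,1) = 84.
Using column 3: 75 + 24 + 48 + 36 + ? → (4,3) = 270 − 183 = 87.
Main diagonal: 84 + 48 + 45 + 27 + ? = 270, so (2,2) = 66.
Using row 2: 33 + 66 + 24 + 57 + ? → (2,5) = 270 − 180 = 90.
Using column 2: 42 + 66 + 30 + 78 + ? → (4,2) = 270 − 216 = 54.
Column 5 needs 270; the known cells sum to 207, so (4,5) = 63.
From anti-diagonal, 270 − (51 + 57 + 48 + 54) gives (5,1) = 60.
The remaining cell in row 4 is (4,1) = 270 − 249 = 21.
From row 5, 270 − (60 + 78 + 36 + 27) gives (5,4) = 69.
From column 1, 270 − (84 + 33 + 21 + 60) gives (3,1) = 72.
Column 4: 18 + 57 + 45 + 69 + ? = 270, so (3,4) = 81.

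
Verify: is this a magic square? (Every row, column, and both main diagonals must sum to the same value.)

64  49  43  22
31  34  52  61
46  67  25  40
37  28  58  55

Yes

Row 1: 64 + 49 + 43 + 22 = 178.
Row 2: 31 + 34 + 52 + 61 = 178.
Row 3: 46 + 67 + 25 + 40 = 178.
Row 4: 37 + 28 + 58 + 55 = 178.
Column 1: 64 + 31 + 46 + 37 = 178.
Column 2: 49 + 34 + 67 + 28 = 178.
Column 3: 43 + 52 + 25 + 58 = 178.
Column 4: 22 + 61 + 40 + 55 = 178.
Main diagonal: 64 + 34 + 25 + 55 = 178.
Anti-diagonal: 22 + 52 + 67 + 37 = 178.
All lines sum to 178.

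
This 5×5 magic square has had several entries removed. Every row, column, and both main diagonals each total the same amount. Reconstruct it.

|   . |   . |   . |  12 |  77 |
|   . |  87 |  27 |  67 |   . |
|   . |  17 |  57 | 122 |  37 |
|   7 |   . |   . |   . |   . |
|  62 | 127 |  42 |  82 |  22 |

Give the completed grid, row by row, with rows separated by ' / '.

117 32 97 12 77 / 47 87 27 67 107 / 102 17 57 122 37 / 7 72 112 52 92 / 62 127 42 82 22

Row 5 is already complete: 62 + 127 + 42 + 82 + 22 = 335, so that is the magic constant.
Row 3 needs 335; the known cells sum to 233, so (3,1) = 102.
From column 4, 335 − (12 + 67 + 122 + 82) gives (4,4) = 52.
Using main diagonal: 87 + 57 + 52 + 22 + ? → (1,1) = 335 − 218 = 117.
Anti-diagonal needs 335; the known cells sum to 263, so (4,2) = 72.
Using column 1: 117 + 102 + 7 + 62 + ? → (2,1) = 335 − 288 = 47.
Column 2 needs 335; the known cells sum to 303, so (1,2) = 32.
From row 1, 335 − (117 + 32 + 12 + 77) gives (1,3) = 97.
Row 2: 47 + 87 + 27 + 67 + ? = 335, so (2,5) = 107.
The remaining cell in column 3 is (4,3) = 335 − 223 = 112.
From column 5, 335 − (77 + 107 + 37 + 22) gives (4,5) = 92.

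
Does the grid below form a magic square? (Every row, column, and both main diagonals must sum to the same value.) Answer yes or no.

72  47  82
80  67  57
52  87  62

No — row 3 sums to 201 but column 1 sums to 204.

Row 1: 72 + 47 + 82 = 201.
Row 2: 80 + 67 + 57 = 204.
Row 3: 52 + 87 + 62 = 201.
Column 1: 72 + 80 + 52 = 204.
Column 2: 47 + 67 + 87 = 201.
Column 3: 82 + 57 + 62 = 201.
Main diagonal: 72 + 67 + 62 = 201.
Anti-diagonal: 82 + 67 + 52 = 201.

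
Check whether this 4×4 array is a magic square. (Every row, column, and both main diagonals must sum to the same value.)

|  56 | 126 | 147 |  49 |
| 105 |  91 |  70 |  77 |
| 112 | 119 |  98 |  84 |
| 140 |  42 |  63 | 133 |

Row 1: 56 + 126 + 147 + 49 = 378.
Row 2: 105 + 91 + 70 + 77 = 343.
Row 3: 112 + 119 + 98 + 84 = 413.
Row 4: 140 + 42 + 63 + 133 = 378.
Column 1: 56 + 105 + 112 + 140 = 413.
Column 2: 126 + 91 + 119 + 42 = 378.
Column 3: 147 + 70 + 98 + 63 = 378.
Column 4: 49 + 77 + 84 + 133 = 343.
Main diagonal: 56 + 91 + 98 + 133 = 378.
Anti-diagonal: 49 + 70 + 119 + 140 = 378.

No — row 3 sums to 413 but main diagonal sums to 378.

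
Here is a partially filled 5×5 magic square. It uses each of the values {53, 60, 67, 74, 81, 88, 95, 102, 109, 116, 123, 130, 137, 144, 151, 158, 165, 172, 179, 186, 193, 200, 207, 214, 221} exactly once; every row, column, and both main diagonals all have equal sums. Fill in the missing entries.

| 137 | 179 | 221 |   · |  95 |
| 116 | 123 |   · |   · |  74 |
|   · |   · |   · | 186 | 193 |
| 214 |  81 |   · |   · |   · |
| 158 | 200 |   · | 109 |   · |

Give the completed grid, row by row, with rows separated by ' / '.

137 179 221 53 95 / 116 123 165 207 74 / 60 102 144 186 193 / 214 81 88 130 172 / 158 200 67 109 151

The 25 entries sum to 3425, so each line sums to 3425/5 = 685.
Row 1 needs 685; the known cells sum to 632, so (1,4) = 53.
Column 1 needs 685; the known cells sum to 625, so (3,1) = 60.
Column 2 needs 685; the known cells sum to 583, so (3,2) = 102.
Row 3: 60 + 102 + 186 + 193 + ? = 685, so (3,3) = 144.
Anti-diagonal must total 685; the given cells sum to 478, so (2,4) = 207.
Using row 2: 116 + 123 + 207 + 74 + ? → (2,3) = 685 − 520 = 165.
The remaining cell in column 4 is (4,4) = 685 − 555 = 130.
Main diagonal: 137 + 123 + 144 + 130 + ? = 685, so (5,5) = 151.
Row 5: 158 + 200 + 109 + 151 + ? = 685, so (5,3) = 67.
Column 3: 221 + 165 + 144 + 67 + ? = 685, so (4,3) = 88.
Column 5 must total 685; the given cells sum to 513, so (4,5) = 172.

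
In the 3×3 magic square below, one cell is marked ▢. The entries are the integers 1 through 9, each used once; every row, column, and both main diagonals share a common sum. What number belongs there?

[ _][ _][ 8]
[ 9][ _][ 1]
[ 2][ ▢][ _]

7

The entries are 1 through 9, which sum to 45, so each line sums to 45/3 = 15.
The remaining cell in row 2 is (2,2) = 15 − 10 = 5.
Column 1 must total 15; the given cells sum to 11, so (1,1) = 4.
Column 3 must total 15; the given cells sum to 9, so (3,3) = 6.
Row 1 must total 15; the given cells sum to 12, so (1,2) = 3.
Row 3: 2 + 6 + ? = 15, so (3,2) = 7.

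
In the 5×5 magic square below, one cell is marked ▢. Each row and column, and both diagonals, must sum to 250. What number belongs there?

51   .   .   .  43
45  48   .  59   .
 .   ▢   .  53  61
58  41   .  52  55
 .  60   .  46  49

47

Using row 4: 58 + 41 + 52 + 55 + ? → (4,3) = 250 − 206 = 44.
Column 4 must total 250; the given cells sum to 210, so (1,4) = 40.
The remaining cell in column 5 is (2,5) = 250 − 208 = 42.
The remaining cell in main diagonal is (3,3) = 250 − 200 = 50.
Anti-diagonal must total 250; the given cells sum to 193, so (5,1) = 57.
Row 2 needs 250; the known cells sum to 194, so (2,3) = 56.
Using row 5: 57 + 60 + 46 + 49 + ? → (5,3) = 250 − 212 = 38.
From column 1, 250 − (51 + 45 + 58 + 57) gives (3,1) = 39.
Using column 3: 56 + 50 + 44 + 38 + ? → (1,3) = 250 − 188 = 62.
From row 1, 250 − (51 + 62 + 40 + 43) gives (1,2) = 54.
From row 3, 250 − (39 + 50 + 53 + 61) gives (3,2) = 47.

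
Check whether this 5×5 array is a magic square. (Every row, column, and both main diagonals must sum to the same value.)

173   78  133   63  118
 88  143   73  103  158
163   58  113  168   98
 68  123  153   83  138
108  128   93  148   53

Row 1: 173 + 78 + 133 + 63 + 118 = 565.
Row 2: 88 + 143 + 73 + 103 + 158 = 565.
Row 3: 163 + 58 + 113 + 168 + 98 = 600.
Row 4: 68 + 123 + 153 + 83 + 138 = 565.
Row 5: 108 + 128 + 93 + 148 + 53 = 530.
Column 1: 173 + 88 + 163 + 68 + 108 = 600.
Column 2: 78 + 143 + 58 + 123 + 128 = 530.
Column 3: 133 + 73 + 113 + 153 + 93 = 565.
Column 4: 63 + 103 + 168 + 83 + 148 = 565.
Column 5: 118 + 158 + 98 + 138 + 53 = 565.
Main diagonal: 173 + 143 + 113 + 83 + 53 = 565.
Anti-diagonal: 118 + 103 + 113 + 123 + 108 = 565.

No — row 3 sums to 600 but column 5 sums to 565.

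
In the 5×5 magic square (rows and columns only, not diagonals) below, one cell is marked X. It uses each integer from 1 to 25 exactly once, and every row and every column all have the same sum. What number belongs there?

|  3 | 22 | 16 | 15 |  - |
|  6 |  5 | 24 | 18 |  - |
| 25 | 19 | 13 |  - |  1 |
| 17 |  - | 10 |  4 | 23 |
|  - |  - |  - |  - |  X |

The entries are 1 through 25, which sum to 325, so each line sums to 325/5 = 65.
Row 1 needs 65; the known cells sum to 56, so (1,5) = 9.
Row 2 needs 65; the known cells sum to 53, so (2,5) = 12.
Row 3: 25 + 19 + 13 + 1 + ? = 65, so (3,4) = 7.
Using row 4: 17 + 10 + 4 + 23 + ? → (4,2) = 65 − 54 = 11.
Column 1: 3 + 6 + 25 + 17 + ? = 65, so (5,1) = 14.
From column 2, 65 − (22 + 5 + 19 + 11) gives (5,2) = 8.
Column 3: 16 + 24 + 13 + 10 + ? = 65, so (5,3) = 2.
From column 4, 65 − (15 + 18 + 7 + 4) gives (5,4) = 21.
Column 5 needs 65; the known cells sum to 45, so (5,5) = 20.

20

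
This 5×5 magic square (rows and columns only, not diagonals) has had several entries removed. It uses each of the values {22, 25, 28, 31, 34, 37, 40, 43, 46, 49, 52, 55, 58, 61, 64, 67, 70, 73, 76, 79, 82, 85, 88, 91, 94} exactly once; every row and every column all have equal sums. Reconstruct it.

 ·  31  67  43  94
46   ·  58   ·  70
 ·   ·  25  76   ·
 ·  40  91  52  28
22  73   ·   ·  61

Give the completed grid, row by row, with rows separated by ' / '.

The 25 entries sum to 1450, so each line sums to 1450/5 = 290.
The remaining cell in row 1 is (1,1) = 290 − 235 = 55.
Row 4 must total 290; the given cells sum to 211, so (4,1) = 79.
Column 1 needs 290; the known cells sum to 202, so (3,1) = 88.
Column 3 must total 290; the given cells sum to 241, so (5,3) = 49.
Column 5: 94 + 70 + 28 + 61 + ? = 290, so (3,5) = 37.
Row 3 must total 290; the given cells sum to 226, so (3,2) = 64.
Row 5 must total 290; the given cells sum to 205, so (5,4) = 85.
Column 2 needs 290; the known cells sum to 208, so (2,2) = 82.
From column 4, 290 − (43 + 76 + 52 + 85) gives (2,4) = 34.

55 31 67 43 94 / 46 82 58 34 70 / 88 64 25 76 37 / 79 40 91 52 28 / 22 73 49 85 61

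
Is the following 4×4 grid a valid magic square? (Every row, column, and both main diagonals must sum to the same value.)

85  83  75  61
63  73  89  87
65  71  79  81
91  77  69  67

No — anti-diagonal sums to 312 but row 4 sums to 304.

Row 1: 85 + 83 + 75 + 61 = 304.
Row 2: 63 + 73 + 89 + 87 = 312.
Row 3: 65 + 71 + 79 + 81 = 296.
Row 4: 91 + 77 + 69 + 67 = 304.
Column 1: 85 + 63 + 65 + 91 = 304.
Column 2: 83 + 73 + 71 + 77 = 304.
Column 3: 75 + 89 + 79 + 69 = 312.
Column 4: 61 + 87 + 81 + 67 = 296.
Main diagonal: 85 + 73 + 79 + 67 = 304.
Anti-diagonal: 61 + 89 + 71 + 91 = 312.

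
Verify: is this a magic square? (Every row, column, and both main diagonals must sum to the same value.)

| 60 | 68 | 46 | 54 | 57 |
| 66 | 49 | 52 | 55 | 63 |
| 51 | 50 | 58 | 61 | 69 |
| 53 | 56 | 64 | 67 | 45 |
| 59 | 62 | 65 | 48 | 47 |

Row 1: 60 + 68 + 46 + 54 + 57 = 285.
Row 2: 66 + 49 + 52 + 55 + 63 = 285.
Row 3: 51 + 50 + 58 + 61 + 69 = 289.
Row 4: 53 + 56 + 64 + 67 + 45 = 285.
Row 5: 59 + 62 + 65 + 48 + 47 = 281.
Column 1: 60 + 66 + 51 + 53 + 59 = 289.
Column 2: 68 + 49 + 50 + 56 + 62 = 285.
Column 3: 46 + 52 + 58 + 64 + 65 = 285.
Column 4: 54 + 55 + 61 + 67 + 48 = 285.
Column 5: 57 + 63 + 69 + 45 + 47 = 281.
Main diagonal: 60 + 49 + 58 + 67 + 47 = 281.
Anti-diagonal: 57 + 55 + 58 + 56 + 59 = 285.

No — row 3 sums to 289 but row 5 sums to 281.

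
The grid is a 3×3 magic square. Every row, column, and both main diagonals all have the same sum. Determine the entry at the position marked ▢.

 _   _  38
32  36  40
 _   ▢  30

Row 2 is complete and sums to 108; that is the magic constant.
The remaining cell in main diagonal is (1,1) = 108 − 66 = 42.
Anti-diagonal needs 108; the known cells sum to 74, so (3,1) = 34.
Row 1 needs 108; the known cells sum to 80, so (1,2) = 28.
Row 3: 34 + 30 + ? = 108, so (3,2) = 44.

44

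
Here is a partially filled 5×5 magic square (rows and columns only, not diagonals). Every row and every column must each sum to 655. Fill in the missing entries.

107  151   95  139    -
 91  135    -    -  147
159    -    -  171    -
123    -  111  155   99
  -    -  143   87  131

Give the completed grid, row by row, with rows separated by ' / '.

The remaining cell in row 1 is (1,5) = 655 − 492 = 163.
Row 4 must total 655; the given cells sum to 488, so (4,2) = 167.
Column 1: 107 + 91 + 159 + 123 + ? = 655, so (5,1) = 175.
The remaining cell in column 4 is (2,4) = 655 − 552 = 103.
Column 5: 163 + 147 + 99 + 131 + ? = 655, so (3,5) = 115.
Using row 2: 91 + 135 + 103 + 147 + ? → (2,3) = 655 − 476 = 179.
The remaining cell in row 5 is (5,2) = 655 − 536 = 119.
Column 2: 151 + 135 + 167 + 119 + ? = 655, so (3,2) = 83.
Column 3: 95 + 179 + 111 + 143 + ? = 655, so (3,3) = 127.

107 151 95 139 163 / 91 135 179 103 147 / 159 83 127 171 115 / 123 167 111 155 99 / 175 119 143 87 131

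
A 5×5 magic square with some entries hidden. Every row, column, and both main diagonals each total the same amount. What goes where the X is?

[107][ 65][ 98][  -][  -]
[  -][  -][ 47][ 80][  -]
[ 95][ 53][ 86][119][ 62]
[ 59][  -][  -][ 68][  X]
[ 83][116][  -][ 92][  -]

101

Row 3 is complete and sums to 415; that is the magic constant.
Using column 1: 107 + 95 + 59 + 83 + ? → (2,1) = 415 − 344 = 71.
Using column 4: 80 + 119 + 68 + 92 + ? → (1,4) = 415 − 359 = 56.
Row 1 must total 415; the given cells sum to 326, so (1,5) = 89.
Anti-diagonal must total 415; the given cells sum to 338, so (4,2) = 77.
The remaining cell in column 2 is (2,2) = 415 − 311 = 104.
Main diagonal: 107 + 104 + 86 + 68 + ? = 415, so (5,5) = 50.
Row 2 must total 415; the given cells sum to 302, so (2,5) = 113.
Row 5 needs 415; the known cells sum to 341, so (5,3) = 74.
Column 3 needs 415; the known cells sum to 305, so (4,3) = 110.
The remaining cell in column 5 is (4,5) = 415 − 314 = 101.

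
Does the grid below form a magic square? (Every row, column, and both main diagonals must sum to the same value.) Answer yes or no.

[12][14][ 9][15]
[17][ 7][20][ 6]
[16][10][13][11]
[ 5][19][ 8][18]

Yes

Row 1: 12 + 14 + 9 + 15 = 50.
Row 2: 17 + 7 + 20 + 6 = 50.
Row 3: 16 + 10 + 13 + 11 = 50.
Row 4: 5 + 19 + 8 + 18 = 50.
Column 1: 12 + 17 + 16 + 5 = 50.
Column 2: 14 + 7 + 10 + 19 = 50.
Column 3: 9 + 20 + 13 + 8 = 50.
Column 4: 15 + 6 + 11 + 18 = 50.
Main diagonal: 12 + 7 + 13 + 18 = 50.
Anti-diagonal: 15 + 20 + 10 + 5 = 50.
All lines sum to 50.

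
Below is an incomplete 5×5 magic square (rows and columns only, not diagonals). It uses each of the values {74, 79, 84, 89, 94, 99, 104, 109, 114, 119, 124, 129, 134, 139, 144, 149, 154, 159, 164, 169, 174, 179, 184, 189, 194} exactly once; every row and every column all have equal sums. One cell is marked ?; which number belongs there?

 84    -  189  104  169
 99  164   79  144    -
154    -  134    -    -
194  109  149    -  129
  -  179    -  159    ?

74

The 25 entries sum to 3350, so each line sums to 3350/5 = 670.
From row 1, 670 − (84 + 189 + 104 + 169) gives (1,2) = 124.
The remaining cell in row 2 is (2,5) = 670 − 486 = 184.
Row 4 must total 670; the given cells sum to 581, so (4,4) = 89.
Using column 1: 84 + 99 + 154 + 194 + ? → (5,1) = 670 − 531 = 139.
The remaining cell in column 2 is (3,2) = 670 − 576 = 94.
Column 3: 189 + 79 + 134 + 149 + ? = 670, so (5,3) = 119.
The remaining cell in column 4 is (3,4) = 670 − 496 = 174.
From row 3, 670 − (154 + 94 + 134 + 174) gives (3,5) = 114.
From row 5, 670 − (139 + 179 + 119 + 159) gives (5,5) = 74.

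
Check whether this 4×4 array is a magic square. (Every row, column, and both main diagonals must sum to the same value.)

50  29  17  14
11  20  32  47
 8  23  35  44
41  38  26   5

Row 1: 50 + 29 + 17 + 14 = 110.
Row 2: 11 + 20 + 32 + 47 = 110.
Row 3: 8 + 23 + 35 + 44 = 110.
Row 4: 41 + 38 + 26 + 5 = 110.
Column 1: 50 + 11 + 8 + 41 = 110.
Column 2: 29 + 20 + 23 + 38 = 110.
Column 3: 17 + 32 + 35 + 26 = 110.
Column 4: 14 + 47 + 44 + 5 = 110.
Main diagonal: 50 + 20 + 35 + 5 = 110.
Anti-diagonal: 14 + 32 + 23 + 41 = 110.
All lines sum to 110.

Yes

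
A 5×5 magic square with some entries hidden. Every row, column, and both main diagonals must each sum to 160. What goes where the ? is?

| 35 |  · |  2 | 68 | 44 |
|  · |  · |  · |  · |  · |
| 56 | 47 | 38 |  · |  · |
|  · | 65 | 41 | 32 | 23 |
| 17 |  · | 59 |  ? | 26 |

50

Row 1: 35 + 2 + 68 + 44 + ? = 160, so (1,2) = 11.
From row 4, 160 − (65 + 41 + 32 + 23) gives (4,1) = -1.
From column 1, 160 − (35 + 56 + (-1) + 17) gives (2,1) = 53.
From column 3, 160 − (2 + 38 + 41 + 59) gives (2,3) = 20.
From main diagonal, 160 − (35 + 38 + 32 + 26) gives (2,2) = 29.
Anti-diagonal needs 160; the known cells sum to 164, so (2,4) = -4.
The remaining cell in row 2 is (2,5) = 160 − 98 = 62.
From column 2, 160 − (11 + 29 + 47 + 65) gives (5,2) = 8.
Using column 5: 44 + 62 + 23 + 26 + ? → (3,5) = 160 − 155 = 5.
Row 3: 56 + 47 + 38 + 5 + ? = 160, so (3,4) = 14.
Using row 5: 17 + 8 + 59 + 26 + ? → (5,4) = 160 − 110 = 50.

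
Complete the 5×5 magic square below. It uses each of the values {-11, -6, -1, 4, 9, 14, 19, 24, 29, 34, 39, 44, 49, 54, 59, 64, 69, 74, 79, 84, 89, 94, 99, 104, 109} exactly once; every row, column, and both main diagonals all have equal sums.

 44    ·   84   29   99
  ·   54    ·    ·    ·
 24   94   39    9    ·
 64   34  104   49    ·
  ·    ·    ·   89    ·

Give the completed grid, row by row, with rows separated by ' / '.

The 25 entries sum to 1225, so each line sums to 1225/5 = 245.
From row 1, 245 − (44 + 84 + 29 + 99) gives (1,2) = -11.
Using row 3: 24 + 94 + 39 + 9 + ? → (3,5) = 245 − 166 = 79.
From row 4, 245 − (64 + 34 + 104 + 49) gives (4,5) = -6.
Column 2: -11 + 54 + 94 + 34 + ? = 245, so (5,2) = 74.
Column 4 must total 245; the given cells sum to 176, so (2,4) = 69.
From main diagonal, 245 − (44 + 54 + 39 + 49) gives (5,5) = 59.
Anti-diagonal: 99 + 69 + 39 + 34 + ? = 245, so (5,1) = 4.
Using row 5: 4 + 74 + 89 + 59 + ? → (5,3) = 245 − 226 = 19.
The remaining cell in column 1 is (2,1) = 245 − 136 = 109.
Column 3: 84 + 39 + 104 + 19 + ? = 245, so (2,3) = -1.
Column 5 needs 245; the known cells sum to 231, so (2,5) = 14.

44 -11 84 29 99 / 109 54 -1 69 14 / 24 94 39 9 79 / 64 34 104 49 -6 / 4 74 19 89 59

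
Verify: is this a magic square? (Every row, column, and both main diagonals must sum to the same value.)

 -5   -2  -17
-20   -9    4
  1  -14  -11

No — row 3 sums to -24 but column 2 sums to -25.

Row 1: -5 + (-2) + (-17) = -24.
Row 2: -20 + (-9) + 4 = -25.
Row 3: 1 + (-14) + (-11) = -24.
Column 1: -5 + (-20) + 1 = -24.
Column 2: -2 + (-9) + (-14) = -25.
Column 3: -17 + 4 + (-11) = -24.
Main diagonal: -5 + (-9) + (-11) = -25.
Anti-diagonal: -17 + (-9) + 1 = -25.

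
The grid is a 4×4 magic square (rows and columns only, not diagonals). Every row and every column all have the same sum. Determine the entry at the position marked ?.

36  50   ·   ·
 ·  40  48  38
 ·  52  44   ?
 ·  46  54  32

Column 2 is complete and sums to 188; that is the magic constant.
Row 2: 40 + 48 + 38 + ? = 188, so (2,1) = 62.
Row 4: 46 + 54 + 32 + ? = 188, so (4,1) = 56.
Column 1 needs 188; the known cells sum to 154, so (3,1) = 34.
Column 3 must total 188; the given cells sum to 146, so (1,3) = 42.
The remaining cell in row 1 is (1,4) = 188 − 128 = 60.
Row 3 must total 188; the given cells sum to 130, so (3,4) = 58.

58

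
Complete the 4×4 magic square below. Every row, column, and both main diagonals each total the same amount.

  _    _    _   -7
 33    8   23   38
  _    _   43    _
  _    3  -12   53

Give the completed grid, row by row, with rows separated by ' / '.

Row 2 is already complete: 33 + 8 + 23 + 38 = 102, so that is the magic constant.
The remaining cell in row 4 is (4,1) = 102 − 44 = 58.
The remaining cell in column 3 is (1,3) = 102 − 54 = 48.
Column 4 needs 102; the known cells sum to 84, so (3,4) = 18.
Main diagonal: 8 + 43 + 53 + ? = 102, so (1,1) = -2.
From anti-diagonal, 102 − (-7 + 23 + 58) gives (3,2) = 28.
Row 1 must total 102; the given cells sum to 39, so (1,2) = 63.
From row 3, 102 − (28 + 43 + 18) gives (3,1) = 13.

-2 63 48 -7 / 33 8 23 38 / 13 28 43 18 / 58 3 -12 53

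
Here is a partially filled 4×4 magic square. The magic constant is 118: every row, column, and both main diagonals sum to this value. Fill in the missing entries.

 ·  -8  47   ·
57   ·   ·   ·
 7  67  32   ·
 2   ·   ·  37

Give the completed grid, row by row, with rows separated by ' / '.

From row 3, 118 − (7 + 67 + 32) gives (3,4) = 12.
The remaining cell in column 1 is (1,1) = 118 − 66 = 52.
Main diagonal needs 118; the known cells sum to 121, so (2,2) = -3.
Row 1: 52 + (-8) + 47 + ? = 118, so (1,4) = 27.
Using column 2: -8 + (-3) + 67 + ? → (4,2) = 118 − 56 = 62.
Column 4: 27 + 12 + 37 + ? = 118, so (2,4) = 42.
Using anti-diagonal: 27 + 67 + 2 + ? → (2,3) = 118 − 96 = 22.
Row 4: 2 + 62 + 37 + ? = 118, so (4,3) = 17.

52 -8 47 27 / 57 -3 22 42 / 7 67 32 12 / 2 62 17 37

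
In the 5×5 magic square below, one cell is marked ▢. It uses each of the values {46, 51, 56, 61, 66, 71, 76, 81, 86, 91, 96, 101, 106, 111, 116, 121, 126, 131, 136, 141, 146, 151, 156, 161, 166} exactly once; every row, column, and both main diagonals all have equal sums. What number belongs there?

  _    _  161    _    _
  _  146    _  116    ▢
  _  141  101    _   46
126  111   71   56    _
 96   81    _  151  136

The 25 entries sum to 2650, so each line sums to 2650/5 = 530.
Row 4 needs 530; the known cells sum to 364, so (4,5) = 166.
Using row 5: 96 + 81 + 151 + 136 + ? → (5,3) = 530 − 464 = 66.
Column 2 must total 530; the given cells sum to 479, so (1,2) = 51.
Column 3 must total 530; the given cells sum to 399, so (2,3) = 131.
Using main diagonal: 146 + 101 + 56 + 136 + ? → (1,1) = 530 − 439 = 91.
The remaining cell in anti-diagonal is (1,5) = 530 − 424 = 106.
Row 1 must total 530; the given cells sum to 409, so (1,4) = 121.
The remaining cell in column 4 is (3,4) = 530 − 444 = 86.
The remaining cell in column 5 is (2,5) = 530 − 454 = 76.

76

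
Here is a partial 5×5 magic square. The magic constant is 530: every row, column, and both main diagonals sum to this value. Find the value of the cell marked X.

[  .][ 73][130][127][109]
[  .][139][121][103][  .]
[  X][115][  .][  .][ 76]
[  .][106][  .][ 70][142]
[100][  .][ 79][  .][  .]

The remaining cell in row 1 is (1,1) = 530 − 439 = 91.
From column 2, 530 − (73 + 139 + 115 + 106) gives (5,2) = 97.
Anti-diagonal: 109 + 103 + 106 + 100 + ? = 530, so (3,3) = 112.
Column 3 must total 530; the given cells sum to 442, so (4,3) = 88.
Main diagonal needs 530; the known cells sum to 412, so (5,5) = 118.
From row 4, 530 − (106 + 88 + 70 + 142) gives (4,1) = 124.
The remaining cell in row 5 is (5,4) = 530 − 394 = 136.
From column 4, 530 − (127 + 103 + 70 + 136) gives (3,4) = 94.
Column 5: 109 + 76 + 142 + 118 + ? = 530, so (2,5) = 85.
Row 2 needs 530; the known cells sum to 448, so (2,1) = 82.
From row 3, 530 − (115 + 112 + 94 + 76) gives (3,1) = 133.

133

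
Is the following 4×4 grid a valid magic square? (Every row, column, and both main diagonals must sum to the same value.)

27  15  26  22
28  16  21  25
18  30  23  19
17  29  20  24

Row 1: 27 + 15 + 26 + 22 = 90.
Row 2: 28 + 16 + 21 + 25 = 90.
Row 3: 18 + 30 + 23 + 19 = 90.
Row 4: 17 + 29 + 20 + 24 = 90.
Column 1: 27 + 28 + 18 + 17 = 90.
Column 2: 15 + 16 + 30 + 29 = 90.
Column 3: 26 + 21 + 23 + 20 = 90.
Column 4: 22 + 25 + 19 + 24 = 90.
Main diagonal: 27 + 16 + 23 + 24 = 90.
Anti-diagonal: 22 + 21 + 30 + 17 = 90.
All lines sum to 90.

Yes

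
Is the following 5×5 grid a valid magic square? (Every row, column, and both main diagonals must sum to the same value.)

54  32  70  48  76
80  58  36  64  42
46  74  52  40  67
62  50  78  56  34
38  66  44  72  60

Row 1: 54 + 32 + 70 + 48 + 76 = 280.
Row 2: 80 + 58 + 36 + 64 + 42 = 280.
Row 3: 46 + 74 + 52 + 40 + 67 = 279.
Row 4: 62 + 50 + 78 + 56 + 34 = 280.
Row 5: 38 + 66 + 44 + 72 + 60 = 280.
Column 1: 54 + 80 + 46 + 62 + 38 = 280.
Column 2: 32 + 58 + 74 + 50 + 66 = 280.
Column 3: 70 + 36 + 52 + 78 + 44 = 280.
Column 4: 48 + 64 + 40 + 56 + 72 = 280.
Column 5: 76 + 42 + 67 + 34 + 60 = 279.
Main diagonal: 54 + 58 + 52 + 56 + 60 = 280.
Anti-diagonal: 76 + 64 + 52 + 50 + 38 = 280.

No — main diagonal sums to 280 but row 3 sums to 279.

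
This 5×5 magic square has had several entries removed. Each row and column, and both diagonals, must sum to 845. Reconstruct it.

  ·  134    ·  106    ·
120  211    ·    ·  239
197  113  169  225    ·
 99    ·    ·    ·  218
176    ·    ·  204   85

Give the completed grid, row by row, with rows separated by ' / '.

253 134 190 106 162 / 120 211 92 183 239 / 197 113 169 225 141 / 99 155 246 127 218 / 176 232 148 204 85

From row 3, 845 − (197 + 113 + 169 + 225) gives (3,5) = 141.
Column 1 needs 845; the known cells sum to 592, so (1,1) = 253.
Column 5 must total 845; the given cells sum to 683, so (1,5) = 162.
From main diagonal, 845 − (253 + 211 + 169 + 85) gives (4,4) = 127.
From row 1, 845 − (253 + 134 + 106 + 162) gives (1,3) = 190.
Column 4 needs 845; the known cells sum to 662, so (2,4) = 183.
Anti-diagonal must total 845; the given cells sum to 690, so (4,2) = 155.
Using row 2: 120 + 211 + 183 + 239 + ? → (2,3) = 845 − 753 = 92.
From row 4, 845 − (99 + 155 + 127 + 218) gives (4,3) = 246.
Column 2 must total 845; the given cells sum to 613, so (5,2) = 232.
Using column 3: 190 + 92 + 169 + 246 + ? → (5,3) = 845 − 697 = 148.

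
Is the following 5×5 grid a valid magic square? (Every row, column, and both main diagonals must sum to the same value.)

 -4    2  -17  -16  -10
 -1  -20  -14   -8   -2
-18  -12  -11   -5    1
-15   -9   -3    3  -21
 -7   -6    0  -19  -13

Row 1: -4 + 2 + (-17) + (-16) + (-10) = -45.
Row 2: -1 + (-20) + (-14) + (-8) + (-2) = -45.
Row 3: -18 + (-12) + (-11) + (-5) + 1 = -45.
Row 4: -15 + (-9) + (-3) + 3 + (-21) = -45.
Row 5: -7 + (-6) + 0 + (-19) + (-13) = -45.
Column 1: -4 + (-1) + (-18) + (-15) + (-7) = -45.
Column 2: 2 + (-20) + (-12) + (-9) + (-6) = -45.
Column 3: -17 + (-14) + (-11) + (-3) + 0 = -45.
Column 4: -16 + (-8) + (-5) + 3 + (-19) = -45.
Column 5: -10 + (-2) + 1 + (-21) + (-13) = -45.
Main diagonal: -4 + (-20) + (-11) + 3 + (-13) = -45.
Anti-diagonal: -10 + (-8) + (-11) + (-9) + (-7) = -45.
All lines sum to -45.

Yes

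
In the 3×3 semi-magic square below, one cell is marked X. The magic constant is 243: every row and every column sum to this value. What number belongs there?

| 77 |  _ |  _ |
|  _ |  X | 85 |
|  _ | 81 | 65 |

89

Row 3: 81 + 65 + ? = 243, so (3,1) = 97.
Column 1 needs 243; the known cells sum to 174, so (2,1) = 69.
Column 3: 85 + 65 + ? = 243, so (1,3) = 93.
Using row 1: 77 + 93 + ? → (1,2) = 243 − 170 = 73.
Row 2: 69 + 85 + ? = 243, so (2,2) = 89.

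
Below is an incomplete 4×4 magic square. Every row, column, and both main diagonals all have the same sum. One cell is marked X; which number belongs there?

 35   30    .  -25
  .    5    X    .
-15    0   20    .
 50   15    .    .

Column 2 is complete and sums to 50; that is the magic constant.
Row 1: 35 + 30 + (-25) + ? = 50, so (1,3) = 10.
The remaining cell in row 3 is (3,4) = 50 − 5 = 45.
The remaining cell in column 1 is (2,1) = 50 − 70 = -20.
From main diagonal, 50 − (35 + 5 + 20) gives (4,4) = -10.
Using anti-diagonal: -25 + 0 + 50 + ? → (2,3) = 50 − 25 = 25.

25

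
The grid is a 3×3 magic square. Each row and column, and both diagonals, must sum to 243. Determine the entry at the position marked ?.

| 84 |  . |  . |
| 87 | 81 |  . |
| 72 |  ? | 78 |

Using row 2: 87 + 81 + ? → (2,3) = 243 − 168 = 75.
The remaining cell in row 3 is (3,2) = 243 − 150 = 93.

93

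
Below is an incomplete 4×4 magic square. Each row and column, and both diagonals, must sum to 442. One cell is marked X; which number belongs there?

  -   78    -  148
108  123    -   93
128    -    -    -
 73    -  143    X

88

From row 2, 442 − (108 + 123 + 93) gives (2,3) = 118.
Using column 1: 108 + 128 + 73 + ? → (1,1) = 442 − 309 = 133.
Using anti-diagonal: 148 + 118 + 73 + ? → (3,2) = 442 − 339 = 103.
From row 1, 442 − (133 + 78 + 148) gives (1,3) = 83.
Column 2: 78 + 123 + 103 + ? = 442, so (4,2) = 138.
Column 3: 83 + 118 + 143 + ? = 442, so (3,3) = 98.
Main diagonal needs 442; the known cells sum to 354, so (4,4) = 88.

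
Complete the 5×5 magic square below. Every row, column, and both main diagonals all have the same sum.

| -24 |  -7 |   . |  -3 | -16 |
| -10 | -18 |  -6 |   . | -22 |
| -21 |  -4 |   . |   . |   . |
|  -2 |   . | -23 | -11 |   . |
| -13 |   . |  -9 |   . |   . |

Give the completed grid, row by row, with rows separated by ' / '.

Column 1 is already complete: -24 + -10 + -21 + -2 + -13 = -70, so that is the magic constant.
Row 1 needs -70; the known cells sum to -50, so (1,3) = -20.
The remaining cell in row 2 is (2,4) = -70 − (-56) = -14.
Using column 3: -20 + (-6) + (-23) + (-9) + ? → (3,3) = -70 − (-58) = -12.
Using main diagonal: -24 + (-18) + (-12) + (-11) + ? → (5,5) = -70 − (-65) = -5.
Anti-diagonal needs -70; the known cells sum to -55, so (4,2) = -15.
Row 4 needs -70; the known cells sum to -51, so (4,5) = -19.
Column 2: -7 + (-18) + (-4) + (-15) + ? = -70, so (5,2) = -26.
Column 5 needs -70; the known cells sum to -62, so (3,5) = -8.
From row 3, -70 − (-21 + (-4) + (-12) + (-8)) gives (3,4) = -25.
Row 5: -13 + (-26) + (-9) + (-5) + ? = -70, so (5,4) = -17.

-24 -7 -20 -3 -16 / -10 -18 -6 -14 -22 / -21 -4 -12 -25 -8 / -2 -15 -23 -11 -19 / -13 -26 -9 -17 -5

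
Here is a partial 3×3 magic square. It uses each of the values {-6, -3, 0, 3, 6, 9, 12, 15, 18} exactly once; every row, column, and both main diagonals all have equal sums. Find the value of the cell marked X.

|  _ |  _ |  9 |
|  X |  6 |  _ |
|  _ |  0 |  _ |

18

The 9 entries sum to 54, so each line sums to 54/3 = 18.
From column 2, 18 − (6 + 0) gives (1,2) = 12.
Anti-diagonal: 9 + 6 + ? = 18, so (3,1) = 3.
The remaining cell in row 1 is (1,1) = 18 − 21 = -3.
Using row 3: 3 + 0 + ? → (3,3) = 18 − 3 = 15.
Column 1 needs 18; the known cells sum to 0, so (2,1) = 18.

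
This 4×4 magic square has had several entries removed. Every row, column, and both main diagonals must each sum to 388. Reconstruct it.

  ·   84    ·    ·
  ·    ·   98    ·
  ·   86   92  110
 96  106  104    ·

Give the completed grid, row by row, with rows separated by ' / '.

102 84 94 108 / 90 112 98 88 / 100 86 92 110 / 96 106 104 82

The remaining cell in row 3 is (3,1) = 388 − 288 = 100.
Row 4 must total 388; the given cells sum to 306, so (4,4) = 82.
From column 2, 388 − (84 + 86 + 106) gives (2,2) = 112.
Column 3 needs 388; the known cells sum to 294, so (1,3) = 94.
From main diagonal, 388 − (112 + 92 + 82) gives (1,1) = 102.
Using anti-diagonal: 98 + 86 + 96 + ? → (1,4) = 388 − 280 = 108.
Column 1 needs 388; the known cells sum to 298, so (2,1) = 90.
From column 4, 388 − (108 + 110 + 82) gives (2,4) = 88.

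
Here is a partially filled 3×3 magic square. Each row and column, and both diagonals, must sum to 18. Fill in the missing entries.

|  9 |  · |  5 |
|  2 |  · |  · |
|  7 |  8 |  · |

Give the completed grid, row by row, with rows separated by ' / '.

9 4 5 / 2 6 10 / 7 8 3

The remaining cell in row 1 is (1,2) = 18 − 14 = 4.
Row 3: 7 + 8 + ? = 18, so (3,3) = 3.
Column 2 needs 18; the known cells sum to 12, so (2,2) = 6.
From column 3, 18 − (5 + 3) gives (2,3) = 10.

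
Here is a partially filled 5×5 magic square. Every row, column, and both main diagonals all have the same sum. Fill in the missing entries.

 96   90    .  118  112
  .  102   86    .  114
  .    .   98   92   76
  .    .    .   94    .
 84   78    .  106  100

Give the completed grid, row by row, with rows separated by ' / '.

Main diagonal is already complete: 96 + 102 + 98 + 94 + 100 = 490, so that is the magic constant.
Using row 1: 96 + 90 + 118 + 112 + ? → (1,3) = 490 − 416 = 74.
Row 5 needs 490; the known cells sum to 368, so (5,3) = 122.
Column 3 needs 490; the known cells sum to 380, so (4,3) = 110.
Column 4 must total 490; the given cells sum to 410, so (2,4) = 80.
Using column 5: 112 + 114 + 76 + 100 + ? → (4,5) = 490 − 402 = 88.
Anti-diagonal: 112 + 80 + 98 + 84 + ? = 490, so (4,2) = 116.
Row 2 needs 490; the known cells sum to 382, so (2,1) = 108.
Row 4: 116 + 110 + 94 + 88 + ? = 490, so (4,1) = 82.
From column 1, 490 − (96 + 108 + 82 + 84) gives (3,1) = 120.
Column 2 needs 490; the known cells sum to 386, so (3,2) = 104.

96 90 74 118 112 / 108 102 86 80 114 / 120 104 98 92 76 / 82 116 110 94 88 / 84 78 122 106 100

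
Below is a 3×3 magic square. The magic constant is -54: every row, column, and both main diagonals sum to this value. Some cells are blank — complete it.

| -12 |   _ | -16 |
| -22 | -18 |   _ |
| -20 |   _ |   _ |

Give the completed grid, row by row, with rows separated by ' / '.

Row 1 must total -54; the given cells sum to -28, so (1,2) = -26.
Row 2: -22 + (-18) + ? = -54, so (2,3) = -14.
Column 2: -26 + (-18) + ? = -54, so (3,2) = -10.
Column 3: -16 + (-14) + ? = -54, so (3,3) = -24.

-12 -26 -16 / -22 -18 -14 / -20 -10 -24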